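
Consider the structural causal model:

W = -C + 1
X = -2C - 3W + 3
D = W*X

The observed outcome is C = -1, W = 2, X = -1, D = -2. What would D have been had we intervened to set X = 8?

16

The intervention breaks the incoming arrows to X: X = -2C - 3W + 3 no longer applies, and X = 8.
W = -C + 1  [with C=-1]  = 2
D = W*X  [with W=2, X=8]  = 16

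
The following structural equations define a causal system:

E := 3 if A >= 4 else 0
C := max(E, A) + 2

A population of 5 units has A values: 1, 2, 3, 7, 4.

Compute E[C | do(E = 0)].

Every unit gets E=0 under the intervention. C values become 3, 4, 5, 9, 6; E[C|do(E=0)] = 5.4.

5.4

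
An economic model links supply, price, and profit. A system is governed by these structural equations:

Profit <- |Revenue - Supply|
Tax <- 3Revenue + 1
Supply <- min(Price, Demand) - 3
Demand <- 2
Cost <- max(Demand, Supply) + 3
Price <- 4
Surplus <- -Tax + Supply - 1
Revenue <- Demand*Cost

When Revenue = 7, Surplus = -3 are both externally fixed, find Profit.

Setting Revenue = 7, Surplus = -3 by intervention discards those variables' equations.
Supply = min(Price, Demand) - 3  [with Price=4, Demand=2]  = -1
Profit = |Revenue - Supply|  [with Revenue=7, Supply=-1]  = 8

8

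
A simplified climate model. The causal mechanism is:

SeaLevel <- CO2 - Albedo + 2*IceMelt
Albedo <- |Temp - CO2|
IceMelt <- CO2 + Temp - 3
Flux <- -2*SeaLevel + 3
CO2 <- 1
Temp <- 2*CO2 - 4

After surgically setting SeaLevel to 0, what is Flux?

3

The intervention breaks the incoming arrows to SeaLevel: SeaLevel <- CO2 - Albedo + 2*IceMelt no longer applies, and SeaLevel = 0.
Flux = -2*SeaLevel + 3  [with SeaLevel=0]  = 3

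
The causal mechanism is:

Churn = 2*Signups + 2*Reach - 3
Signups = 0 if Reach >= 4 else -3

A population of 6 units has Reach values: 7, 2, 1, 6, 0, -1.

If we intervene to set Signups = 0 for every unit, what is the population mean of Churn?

2

Under do(Signups=0), Signups's equation is replaced by Signups=0 for every unit. Per-unit Churn: 11, 1, -1, 9, -3, -5. Mean = 2.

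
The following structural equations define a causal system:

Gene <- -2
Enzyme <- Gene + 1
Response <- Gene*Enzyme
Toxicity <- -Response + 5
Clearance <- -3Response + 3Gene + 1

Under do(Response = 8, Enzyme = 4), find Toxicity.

-3

The joint intervention fixes Response = 8, Enzyme = 4, removing each variable's own equation.
Toxicity = -Response + 5  [with Response=8]  = -3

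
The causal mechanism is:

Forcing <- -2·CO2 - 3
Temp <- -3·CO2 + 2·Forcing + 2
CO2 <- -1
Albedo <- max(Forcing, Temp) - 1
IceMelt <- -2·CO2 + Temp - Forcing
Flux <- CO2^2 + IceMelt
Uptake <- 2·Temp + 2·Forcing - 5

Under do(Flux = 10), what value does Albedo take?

do(Flux=10) replaces the equation Flux <- CO2^2 + IceMelt with the constant Flux = 10.
Since Albedo is not a descendant of the intervened variable, it is unaffected.
Forcing = -2·CO2 - 3  [with CO2=-1]  = -1
Temp = -3·CO2 + 2·Forcing + 2  [with CO2=-1, Forcing=-1]  = 3
Albedo = max(Forcing, Temp) - 1  [with Forcing=-1, Temp=3]  = 2

2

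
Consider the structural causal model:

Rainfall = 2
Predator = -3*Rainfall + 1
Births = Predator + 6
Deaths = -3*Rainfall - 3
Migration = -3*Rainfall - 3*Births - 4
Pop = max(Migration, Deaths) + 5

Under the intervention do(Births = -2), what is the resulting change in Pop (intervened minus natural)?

The intervention breaks the incoming arrows to Births: Births = Predator + 6 no longer applies, and Births = -2.
Deaths = -3*Rainfall - 3  [with Rainfall=2]  = -9
Migration = -3*Rainfall - 3*Births - 4  [with Rainfall=2, Births=-2]  = -4
Pop = max(Migration, Deaths) + 5  [with Migration=-4, Deaths=-9]  = 1
Without intervention: Predator = -3*Rainfall + 1  [with Rainfall=2]  = -5; Births = Predator + 6  [with Predator=-5]  = 1; Deaths = -3*Rainfall - 3  [with Rainfall=2]  = -9; Migration = -3*Rainfall - 3*Births - 4  [with Rainfall=2, Births=1]  = -13; Pop = max(Migration, Deaths) + 5  [with Migration=-13, Deaths=-9]  = -4.
Change = 1 − (-4) = 5.

5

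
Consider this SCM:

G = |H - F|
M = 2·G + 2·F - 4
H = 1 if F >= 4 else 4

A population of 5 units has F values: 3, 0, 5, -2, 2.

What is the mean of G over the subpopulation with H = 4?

3.25

E[G|H=4] averages over only the 4 units with H=4 (F = 3, 0, -2, 2): G = 1, 4, 6, 2, mean 3.25.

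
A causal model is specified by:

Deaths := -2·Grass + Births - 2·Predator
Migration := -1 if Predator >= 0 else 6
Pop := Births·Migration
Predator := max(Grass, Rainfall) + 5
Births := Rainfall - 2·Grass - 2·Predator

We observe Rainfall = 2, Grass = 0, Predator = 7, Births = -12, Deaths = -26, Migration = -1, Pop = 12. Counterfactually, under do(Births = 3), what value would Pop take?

-3

The intervention breaks the incoming arrows to Births: Births := Rainfall - 2·Grass - 2·Predator no longer applies, and Births = 3.
Predator = max(Grass, Rainfall) + 5  [with Grass=0, Rainfall=2]  = 7
Migration = -1 if Predator >= 0 else 6  [with Predator=7]  = -1
Pop = Births·Migration  [with Births=3, Migration=-1]  = -3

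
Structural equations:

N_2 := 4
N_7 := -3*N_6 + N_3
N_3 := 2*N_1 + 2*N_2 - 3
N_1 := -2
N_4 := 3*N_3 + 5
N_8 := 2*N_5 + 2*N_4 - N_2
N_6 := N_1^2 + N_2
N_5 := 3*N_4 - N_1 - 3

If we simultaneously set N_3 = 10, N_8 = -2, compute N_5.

104

The joint intervention fixes N_3 = 10, N_8 = -2, removing each variable's own equation.
N_4 = 3*N_3 + 5  [with N_3=10]  = 35
N_5 = 3*N_4 - N_1 - 3  [with N_4=35, N_1=-2]  = 104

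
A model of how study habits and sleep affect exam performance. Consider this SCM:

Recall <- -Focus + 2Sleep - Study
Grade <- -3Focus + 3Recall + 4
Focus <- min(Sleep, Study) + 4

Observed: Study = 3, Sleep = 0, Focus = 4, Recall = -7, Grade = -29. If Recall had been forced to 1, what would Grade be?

-5

Intervening sets Recall = 1 and removes its equation (Recall <- -Focus + 2Sleep - Study).
Focus = min(Sleep, Study) + 4  [with Sleep=0, Study=3]  = 4
Grade = -3Focus + 3Recall + 4  [with Focus=4, Recall=1]  = -5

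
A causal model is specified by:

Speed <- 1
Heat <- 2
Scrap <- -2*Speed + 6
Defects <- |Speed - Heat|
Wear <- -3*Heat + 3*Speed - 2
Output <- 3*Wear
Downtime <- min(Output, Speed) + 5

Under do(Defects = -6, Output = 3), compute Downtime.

6

Setting Defects = -6, Output = 3 by intervention discards those variables' equations.
Downtime = min(Output, Speed) + 5  [with Output=3, Speed=1]  = 6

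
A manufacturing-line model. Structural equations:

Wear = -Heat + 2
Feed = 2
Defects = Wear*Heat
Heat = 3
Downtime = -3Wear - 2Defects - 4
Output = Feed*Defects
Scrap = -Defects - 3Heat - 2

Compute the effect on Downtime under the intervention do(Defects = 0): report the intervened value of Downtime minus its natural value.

The intervention breaks the incoming arrows to Defects: Defects = Wear*Heat no longer applies, and Defects = 0.
Wear = -Heat + 2  [with Heat=3]  = -1
Downtime = -3Wear - 2Defects - 4  [with Wear=-1, Defects=0]  = -1
Without intervention: Wear = -Heat + 2  [with Heat=3]  = -1; Defects = Wear*Heat  [with Wear=-1, Heat=3]  = -3; Downtime = -3Wear - 2Defects - 4  [with Wear=-1, Defects=-3]  = 5.
Change = -1 − 5 = -6.

-6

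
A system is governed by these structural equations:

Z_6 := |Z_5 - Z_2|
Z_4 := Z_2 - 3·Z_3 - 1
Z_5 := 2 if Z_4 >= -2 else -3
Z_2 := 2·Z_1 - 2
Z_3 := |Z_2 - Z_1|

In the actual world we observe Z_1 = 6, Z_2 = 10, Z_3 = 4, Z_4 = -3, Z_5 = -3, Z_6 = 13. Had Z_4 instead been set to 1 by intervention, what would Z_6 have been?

8

Under do(Z_4=1), the mechanism Z_4 := Z_2 - 3·Z_3 - 1 is discarded; Z_4 is fixed at 1.
Z_2 = 2·Z_1 - 2  [with Z_1=6]  = 10
Z_5 = 2 if Z_4 >= -2 else -3  [with Z_4=1]  = 2
Z_6 = |Z_5 - Z_2|  [with Z_5=2, Z_2=10]  = 8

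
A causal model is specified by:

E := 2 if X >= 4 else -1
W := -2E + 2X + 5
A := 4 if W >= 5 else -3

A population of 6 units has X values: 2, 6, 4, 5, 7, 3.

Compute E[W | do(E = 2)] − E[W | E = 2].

-2

Every unit gets E=2 under the intervention. W values become 5, 13, 9, 11, 15, 7; E[W|do(E=2)] = 10.
Observing E=2 restricts to units where E's equation naturally yields 2: X ∈ {6, 4, 5, 7}. In that subpopulation W = 13, 9, 11, 15, mean 12.
Difference = 10 − 12 = -2.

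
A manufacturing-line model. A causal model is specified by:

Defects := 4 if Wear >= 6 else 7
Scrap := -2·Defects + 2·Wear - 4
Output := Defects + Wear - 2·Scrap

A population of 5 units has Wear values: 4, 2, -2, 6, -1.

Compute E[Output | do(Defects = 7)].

37.6

Under do(Defects=7), Defects's equation is replaced by Defects=7 for every unit. Per-unit Output: 31, 37, 49, 25, 46. Mean = 37.6.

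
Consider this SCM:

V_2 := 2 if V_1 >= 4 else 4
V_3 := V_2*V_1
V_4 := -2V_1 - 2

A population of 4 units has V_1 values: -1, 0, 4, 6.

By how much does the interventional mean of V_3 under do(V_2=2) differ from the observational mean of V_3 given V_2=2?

do(V_2=2) breaks V_2's dependence on V_1. With V_2=2 fixed, V_3 across the units is -2, 0, 8, 12, mean 4.5.
Conditioning on V_2=2 selects the 2 unit(s) with V_1 ∈ {4, 6}. Their V_3 values: 8, 12. Mean = 10.
Difference = 4.5 − 10 = -5.5.

-5.5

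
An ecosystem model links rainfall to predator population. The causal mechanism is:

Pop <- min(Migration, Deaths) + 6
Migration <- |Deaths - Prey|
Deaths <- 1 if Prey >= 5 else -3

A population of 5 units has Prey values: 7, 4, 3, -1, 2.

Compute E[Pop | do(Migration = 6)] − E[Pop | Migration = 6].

do(Migration=6) breaks Migration's dependence on Prey. With Migration=6 fixed, Pop across the units is 7, 3, 3, 3, 3, mean 3.8.
Observing Migration=6 restricts to units where Migration's equation naturally yields 6: Prey ∈ {7, 3}. In that subpopulation Pop = 7, 3, mean 5.
Difference = 3.8 − 5 = -1.2.

-1.2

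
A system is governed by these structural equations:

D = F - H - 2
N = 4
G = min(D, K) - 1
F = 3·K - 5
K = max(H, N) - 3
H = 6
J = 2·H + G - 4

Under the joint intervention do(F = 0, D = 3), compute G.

2

The joint intervention fixes F = 0, D = 3, removing each variable's own equation.
K = max(H, N) - 3  [with H=6, N=4]  = 3
G = min(D, K) - 1  [with D=3, K=3]  = 2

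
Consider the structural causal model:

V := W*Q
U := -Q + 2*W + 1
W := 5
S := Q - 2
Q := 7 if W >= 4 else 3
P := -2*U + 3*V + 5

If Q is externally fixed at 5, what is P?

68

Under do(Q=5), the mechanism Q := 7 if W >= 4 else 3 is discarded; Q is fixed at 5.
U = -Q + 2*W + 1  [with Q=5, W=5]  = 6
V = W*Q  [with W=5, Q=5]  = 25
P = -2*U + 3*V + 5  [with U=6, V=25]  = 68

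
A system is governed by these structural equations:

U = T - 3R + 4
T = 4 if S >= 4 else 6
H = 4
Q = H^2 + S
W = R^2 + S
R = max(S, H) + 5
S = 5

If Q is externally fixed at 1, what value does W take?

105

The intervention breaks the incoming arrows to Q: Q = H^2 + S no longer applies, and Q = 1.
Since W is not a descendant of the intervened variable, it is unaffected.
R = max(S, H) + 5  [with S=5, H=4]  = 10
W = R^2 + S  [with R=10, S=5]  = 105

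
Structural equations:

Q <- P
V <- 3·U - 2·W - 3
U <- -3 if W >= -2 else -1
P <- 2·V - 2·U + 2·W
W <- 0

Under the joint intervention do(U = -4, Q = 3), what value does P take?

The joint intervention fixes U = -4, Q = 3, removing each variable's own equation.
V = 3·U - 2·W - 3  [with U=-4, W=0]  = -15
P = 2·V - 2·U + 2·W  [with V=-15, U=-4, W=0]  = -22

-22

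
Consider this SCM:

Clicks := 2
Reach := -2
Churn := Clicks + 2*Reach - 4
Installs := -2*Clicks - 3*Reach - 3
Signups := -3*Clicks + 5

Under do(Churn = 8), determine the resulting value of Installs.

-1

do(Churn=8) replaces the equation Churn := Clicks + 2*Reach - 4 with the constant Churn = 8.
Installs is not downstream of the intervention, so its value is determined by the original equations.
Installs = -2*Clicks - 3*Reach - 3  [with Clicks=2, Reach=-2]  = -1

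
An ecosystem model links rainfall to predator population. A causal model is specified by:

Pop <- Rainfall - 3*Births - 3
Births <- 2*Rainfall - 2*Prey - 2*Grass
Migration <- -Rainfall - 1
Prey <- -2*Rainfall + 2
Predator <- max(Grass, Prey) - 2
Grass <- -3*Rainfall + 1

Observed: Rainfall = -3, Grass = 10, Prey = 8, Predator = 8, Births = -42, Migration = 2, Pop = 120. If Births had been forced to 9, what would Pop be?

Under do(Births=9), the mechanism Births <- 2*Rainfall - 2*Prey - 2*Grass is discarded; Births is fixed at 9.
Pop = Rainfall - 3*Births - 3  [with Rainfall=-3, Births=9]  = -33

-33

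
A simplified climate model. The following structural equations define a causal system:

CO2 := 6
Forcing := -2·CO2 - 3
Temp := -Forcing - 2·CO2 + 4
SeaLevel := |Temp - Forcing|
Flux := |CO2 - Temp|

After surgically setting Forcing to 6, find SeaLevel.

20

Under do(Forcing=6), the mechanism Forcing := -2·CO2 - 3 is discarded; Forcing is fixed at 6.
Temp = -Forcing - 2·CO2 + 4  [with Forcing=6, CO2=6]  = -14
SeaLevel = |Temp - Forcing|  [with Temp=-14, Forcing=6]  = 20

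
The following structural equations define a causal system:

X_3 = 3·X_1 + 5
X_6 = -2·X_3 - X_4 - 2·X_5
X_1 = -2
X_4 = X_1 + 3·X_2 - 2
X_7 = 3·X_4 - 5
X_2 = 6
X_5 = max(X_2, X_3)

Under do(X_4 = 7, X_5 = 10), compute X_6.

-25

The joint intervention fixes X_4 = 7, X_5 = 10, removing each variable's own equation.
X_3 = 3·X_1 + 5  [with X_1=-2]  = -1
X_6 = -2·X_3 - X_4 - 2·X_5  [with X_3=-1, X_4=7, X_5=10]  = -25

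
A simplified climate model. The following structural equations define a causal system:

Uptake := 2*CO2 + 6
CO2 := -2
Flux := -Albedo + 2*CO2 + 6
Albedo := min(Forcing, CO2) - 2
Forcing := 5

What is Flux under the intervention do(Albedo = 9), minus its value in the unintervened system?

The intervention breaks the incoming arrows to Albedo: Albedo := min(Forcing, CO2) - 2 no longer applies, and Albedo = 9.
Flux = -Albedo + 2*CO2 + 6  [with Albedo=9, CO2=-2]  = -7
Without intervention: Albedo = min(Forcing, CO2) - 2  [with Forcing=5, CO2=-2]  = -4; Flux = -Albedo + 2*CO2 + 6  [with Albedo=-4, CO2=-2]  = 6.
Change = -7 − 6 = -13.

-13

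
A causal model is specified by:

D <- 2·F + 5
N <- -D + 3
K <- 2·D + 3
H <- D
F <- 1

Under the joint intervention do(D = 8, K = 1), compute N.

Setting D = 8, K = 1 by intervention discards those variables' equations.
N = -D + 3  [with D=8]  = -5

-5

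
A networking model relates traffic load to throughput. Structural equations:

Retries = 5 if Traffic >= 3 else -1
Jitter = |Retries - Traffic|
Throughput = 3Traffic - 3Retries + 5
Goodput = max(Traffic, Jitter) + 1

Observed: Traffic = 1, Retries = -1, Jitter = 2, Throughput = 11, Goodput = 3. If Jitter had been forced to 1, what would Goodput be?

do(Jitter=1) replaces the equation Jitter = |Retries - Traffic| with the constant Jitter = 1.
Goodput = max(Traffic, Jitter) + 1  [with Traffic=1, Jitter=1]  = 2

2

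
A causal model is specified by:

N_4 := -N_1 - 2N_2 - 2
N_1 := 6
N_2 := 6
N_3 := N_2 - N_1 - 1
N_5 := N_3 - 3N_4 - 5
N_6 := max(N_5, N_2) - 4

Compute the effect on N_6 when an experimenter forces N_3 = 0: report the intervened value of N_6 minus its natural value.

1

The intervention breaks the incoming arrows to N_3: N_3 := N_2 - N_1 - 1 no longer applies, and N_3 = 0.
N_4 = -N_1 - 2N_2 - 2  [with N_1=6, N_2=6]  = -20
N_5 = N_3 - 3N_4 - 5  [with N_3=0, N_4=-20]  = 55
N_6 = max(N_5, N_2) - 4  [with N_5=55, N_2=6]  = 51
Without intervention: N_3 = N_2 - N_1 - 1  [with N_2=6, N_1=6]  = -1; N_4 = -N_1 - 2N_2 - 2  [with N_1=6, N_2=6]  = -20; N_5 = N_3 - 3N_4 - 5  [with N_3=-1, N_4=-20]  = 54; N_6 = max(N_5, N_2) - 4  [with N_5=54, N_2=6]  = 50.
Change = 51 − 50 = 1.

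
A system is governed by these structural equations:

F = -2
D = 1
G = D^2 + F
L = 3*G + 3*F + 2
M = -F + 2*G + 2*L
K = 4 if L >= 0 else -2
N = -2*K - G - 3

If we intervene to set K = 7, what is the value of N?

Intervening sets K = 7 and removes its equation (K = 4 if L >= 0 else -2).
G = D^2 + F  [with D=1, F=-2]  = -1
N = -2*K - G - 3  [with K=7, G=-1]  = -16

-16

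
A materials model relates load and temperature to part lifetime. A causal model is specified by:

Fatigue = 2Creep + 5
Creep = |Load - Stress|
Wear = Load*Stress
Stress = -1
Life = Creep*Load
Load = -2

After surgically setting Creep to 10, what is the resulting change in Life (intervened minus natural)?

The intervention breaks the incoming arrows to Creep: Creep = |Load - Stress| no longer applies, and Creep = 10.
Life = Creep*Load  [with Creep=10, Load=-2]  = -20
Without intervention: Creep = |Load - Stress|  [with Load=-2, Stress=-1]  = 1; Life = Creep*Load  [with Creep=1, Load=-2]  = -2.
Change = -20 − (-2) = -18.

-18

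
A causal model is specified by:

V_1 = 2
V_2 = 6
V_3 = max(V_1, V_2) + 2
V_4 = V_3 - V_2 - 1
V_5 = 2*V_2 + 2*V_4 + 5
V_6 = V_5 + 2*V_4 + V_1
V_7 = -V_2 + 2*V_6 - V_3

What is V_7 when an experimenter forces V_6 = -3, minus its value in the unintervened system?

-52

Intervening sets V_6 = -3 and removes its equation (V_6 = V_5 + 2*V_4 + V_1).
V_3 = max(V_1, V_2) + 2  [with V_1=2, V_2=6]  = 8
V_7 = -V_2 + 2*V_6 - V_3  [with V_2=6, V_6=-3, V_3=8]  = -20
Without intervention: V_3 = max(V_1, V_2) + 2  [with V_1=2, V_2=6]  = 8; V_4 = V_3 - V_2 - 1  [with V_3=8, V_2=6]  = 1; V_5 = 2*V_2 + 2*V_4 + 5  [with V_2=6, V_4=1]  = 19; V_6 = V_5 + 2*V_4 + V_1  [with V_5=19, V_4=1, V_1=2]  = 23; V_7 = -V_2 + 2*V_6 - V_3  [with V_2=6, V_6=23, V_3=8]  = 32.
Change = -20 − 32 = -52.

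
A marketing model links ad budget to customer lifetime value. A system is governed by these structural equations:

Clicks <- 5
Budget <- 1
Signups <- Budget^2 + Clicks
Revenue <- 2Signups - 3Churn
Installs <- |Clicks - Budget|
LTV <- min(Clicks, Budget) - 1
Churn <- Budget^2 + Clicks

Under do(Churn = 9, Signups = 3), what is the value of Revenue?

-21

Setting Churn = 9, Signups = 3 by intervention discards those variables' equations.
Revenue = 2Signups - 3Churn  [with Signups=3, Churn=9]  = -21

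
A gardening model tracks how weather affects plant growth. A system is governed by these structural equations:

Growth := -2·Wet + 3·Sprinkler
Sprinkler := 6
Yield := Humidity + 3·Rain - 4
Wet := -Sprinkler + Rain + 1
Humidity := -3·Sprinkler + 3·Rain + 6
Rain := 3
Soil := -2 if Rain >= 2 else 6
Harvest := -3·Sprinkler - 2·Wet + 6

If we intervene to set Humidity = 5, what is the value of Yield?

Intervening sets Humidity = 5 and removes its equation (Humidity := -3·Sprinkler + 3·Rain + 6).
Yield = Humidity + 3·Rain - 4  [with Humidity=5, Rain=3]  = 10

10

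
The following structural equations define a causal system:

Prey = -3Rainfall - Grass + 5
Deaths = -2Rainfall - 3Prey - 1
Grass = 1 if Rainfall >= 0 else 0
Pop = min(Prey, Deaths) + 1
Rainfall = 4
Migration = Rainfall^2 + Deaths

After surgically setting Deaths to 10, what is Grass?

The intervention breaks the incoming arrows to Deaths: Deaths = -2Rainfall - 3Prey - 1 no longer applies, and Deaths = 10.
Since Grass is not a descendant of the intervened variable, it is unaffected.
Grass = 1 if Rainfall >= 0 else 0  [with Rainfall=4]  = 1

1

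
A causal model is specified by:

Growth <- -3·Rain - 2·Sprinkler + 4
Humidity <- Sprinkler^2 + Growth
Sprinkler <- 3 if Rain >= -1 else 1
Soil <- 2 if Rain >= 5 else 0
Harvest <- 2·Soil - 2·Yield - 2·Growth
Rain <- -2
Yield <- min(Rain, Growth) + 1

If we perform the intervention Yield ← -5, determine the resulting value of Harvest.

-6

Intervening sets Yield = -5 and removes its equation (Yield <- min(Rain, Growth) + 1).
Sprinkler = 3 if Rain >= -1 else 1  [with Rain=-2]  = 1
Soil = 2 if Rain >= 5 else 0  [with Rain=-2]  = 0
Growth = -3·Rain - 2·Sprinkler + 4  [with Rain=-2, Sprinkler=1]  = 8
Harvest = 2·Soil - 2·Yield - 2·Growth  [with Soil=0, Yield=-5, Growth=8]  = -6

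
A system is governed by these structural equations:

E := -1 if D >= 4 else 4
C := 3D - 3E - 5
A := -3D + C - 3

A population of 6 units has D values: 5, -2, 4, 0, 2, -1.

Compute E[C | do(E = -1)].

The intervention sets E=-1 in all 6 units regardless of D. Recomputing C per unit gives 13, -8, 10, -2, 4, -5; average 2.

2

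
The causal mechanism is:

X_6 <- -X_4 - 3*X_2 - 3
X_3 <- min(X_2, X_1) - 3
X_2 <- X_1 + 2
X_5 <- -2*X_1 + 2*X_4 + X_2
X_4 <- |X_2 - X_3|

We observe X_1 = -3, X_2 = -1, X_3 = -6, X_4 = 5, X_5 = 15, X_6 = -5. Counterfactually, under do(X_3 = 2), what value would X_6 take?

-3

The intervention breaks the incoming arrows to X_3: X_3 <- min(X_2, X_1) - 3 no longer applies, and X_3 = 2.
X_2 = X_1 + 2  [with X_1=-3]  = -1
X_4 = |X_2 - X_3|  [with X_2=-1, X_3=2]  = 3
X_6 = -X_4 - 3*X_2 - 3  [with X_4=3, X_2=-1]  = -3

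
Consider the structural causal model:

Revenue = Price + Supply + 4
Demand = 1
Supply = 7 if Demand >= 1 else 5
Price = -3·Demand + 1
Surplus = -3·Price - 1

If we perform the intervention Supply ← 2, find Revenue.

The intervention breaks the incoming arrows to Supply: Supply = 7 if Demand >= 1 else 5 no longer applies, and Supply = 2.
Price = -3·Demand + 1  [with Demand=1]  = -2
Revenue = Price + Supply + 4  [with Price=-2, Supply=2]  = 4

4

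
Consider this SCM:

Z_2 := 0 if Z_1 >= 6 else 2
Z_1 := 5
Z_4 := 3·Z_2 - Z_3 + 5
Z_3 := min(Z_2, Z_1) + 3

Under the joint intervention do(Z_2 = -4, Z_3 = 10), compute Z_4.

-17

Setting Z_2 = -4, Z_3 = 10 by intervention discards those variables' equations.
Z_4 = 3·Z_2 - Z_3 + 5  [with Z_2=-4, Z_3=10]  = -17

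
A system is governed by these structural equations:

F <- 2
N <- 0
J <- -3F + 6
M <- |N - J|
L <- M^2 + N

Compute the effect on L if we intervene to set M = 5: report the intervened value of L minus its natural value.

Intervening sets M = 5 and removes its equation (M <- |N - J|).
L = M^2 + N  [with M=5, N=0]  = 25
Without intervention: J = -3F + 6  [with F=2]  = 0; M = |N - J|  [with N=0, J=0]  = 0; L = M^2 + N  [with M=0, N=0]  = 0.
Change = 25 − 0 = 25.

25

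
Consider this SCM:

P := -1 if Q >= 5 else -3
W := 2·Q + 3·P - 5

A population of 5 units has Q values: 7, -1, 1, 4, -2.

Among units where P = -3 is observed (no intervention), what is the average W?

E[W|P=-3] averages over only the 4 units with P=-3 (Q = -1, 1, 4, -2): W = -16, -12, -6, -18, mean -13.

-13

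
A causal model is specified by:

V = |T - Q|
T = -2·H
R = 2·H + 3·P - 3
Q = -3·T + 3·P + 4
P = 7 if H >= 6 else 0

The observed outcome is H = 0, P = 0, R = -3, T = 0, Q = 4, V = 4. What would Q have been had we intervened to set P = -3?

do(P=-3) replaces the equation P = 7 if H >= 6 else 0 with the constant P = -3.
T = -2·H  [with H=0]  = 0
Q = -3·T + 3·P + 4  [with T=0, P=-3]  = -5

-5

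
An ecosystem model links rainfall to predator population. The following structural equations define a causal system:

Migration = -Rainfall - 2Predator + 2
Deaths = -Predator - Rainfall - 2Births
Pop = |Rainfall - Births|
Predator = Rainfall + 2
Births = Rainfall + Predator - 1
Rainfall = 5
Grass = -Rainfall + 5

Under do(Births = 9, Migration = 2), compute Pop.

Setting Births = 9, Migration = 2 by intervention discards those variables' equations.
Pop = |Rainfall - Births|  [with Rainfall=5, Births=9]  = 4

4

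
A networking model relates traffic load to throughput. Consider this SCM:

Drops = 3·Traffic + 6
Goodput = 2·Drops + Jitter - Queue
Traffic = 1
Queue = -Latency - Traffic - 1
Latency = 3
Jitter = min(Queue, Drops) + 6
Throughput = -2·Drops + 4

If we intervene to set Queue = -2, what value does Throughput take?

-14

The intervention breaks the incoming arrows to Queue: Queue = -Latency - Traffic - 1 no longer applies, and Queue = -2.
No directed path runs from Queue to Throughput, so Throughput keeps its natural value.
Drops = 3·Traffic + 6  [with Traffic=1]  = 9
Throughput = -2·Drops + 4  [with Drops=9]  = -14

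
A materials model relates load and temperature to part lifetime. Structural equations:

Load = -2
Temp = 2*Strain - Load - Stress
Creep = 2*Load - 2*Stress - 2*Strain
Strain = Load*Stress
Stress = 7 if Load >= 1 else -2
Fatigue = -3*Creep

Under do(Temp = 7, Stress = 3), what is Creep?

The joint intervention fixes Temp = 7, Stress = 3, removing each variable's own equation.
Strain = Load*Stress  [with Load=-2, Stress=3]  = -6
Creep = 2*Load - 2*Stress - 2*Strain  [with Load=-2, Stress=3, Strain=-6]  = 2

2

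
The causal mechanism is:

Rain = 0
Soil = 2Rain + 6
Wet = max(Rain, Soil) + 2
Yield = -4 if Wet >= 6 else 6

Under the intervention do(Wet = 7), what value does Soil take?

6

Under do(Wet=7), the mechanism Wet = max(Rain, Soil) + 2 is discarded; Wet is fixed at 7.
Since Soil is not a descendant of the intervened variable, it is unaffected.
Soil = 2Rain + 6  [with Rain=0]  = 6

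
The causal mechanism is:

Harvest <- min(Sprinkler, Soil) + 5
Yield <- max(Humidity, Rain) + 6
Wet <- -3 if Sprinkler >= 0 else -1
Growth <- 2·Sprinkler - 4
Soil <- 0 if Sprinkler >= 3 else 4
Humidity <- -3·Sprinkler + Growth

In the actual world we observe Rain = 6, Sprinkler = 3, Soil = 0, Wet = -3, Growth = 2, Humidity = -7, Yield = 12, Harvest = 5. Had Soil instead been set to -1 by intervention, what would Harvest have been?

4

The intervention breaks the incoming arrows to Soil: Soil <- 0 if Sprinkler >= 3 else 4 no longer applies, and Soil = -1.
Harvest = min(Sprinkler, Soil) + 5  [with Sprinkler=3, Soil=-1]  = 4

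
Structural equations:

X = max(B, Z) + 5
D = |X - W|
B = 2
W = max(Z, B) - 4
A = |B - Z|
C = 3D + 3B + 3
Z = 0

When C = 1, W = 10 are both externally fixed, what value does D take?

3

Setting C = 1, W = 10 by intervention discards those variables' equations.
X = max(B, Z) + 5  [with B=2, Z=0]  = 7
D = |X - W|  [with X=7, W=10]  = 3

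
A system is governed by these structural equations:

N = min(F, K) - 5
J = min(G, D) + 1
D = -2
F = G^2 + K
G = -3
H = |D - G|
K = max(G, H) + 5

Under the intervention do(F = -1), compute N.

Under do(F=-1), the mechanism F = G^2 + K is discarded; F is fixed at -1.
H = |D - G|  [with D=-2, G=-3]  = 1
K = max(G, H) + 5  [with G=-3, H=1]  = 6
N = min(F, K) - 5  [with F=-1, K=6]  = -6

-6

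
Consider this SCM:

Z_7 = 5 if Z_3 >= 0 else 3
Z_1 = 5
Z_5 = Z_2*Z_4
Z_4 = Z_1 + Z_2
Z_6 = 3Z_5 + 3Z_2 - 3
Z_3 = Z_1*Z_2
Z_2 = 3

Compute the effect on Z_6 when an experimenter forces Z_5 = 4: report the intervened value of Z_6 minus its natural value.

-60

The intervention breaks the incoming arrows to Z_5: Z_5 = Z_2*Z_4 no longer applies, and Z_5 = 4.
Z_6 = 3Z_5 + 3Z_2 - 3  [with Z_5=4, Z_2=3]  = 18
Without intervention: Z_4 = Z_1 + Z_2  [with Z_1=5, Z_2=3]  = 8; Z_5 = Z_2*Z_4  [with Z_2=3, Z_4=8]  = 24; Z_6 = 3Z_5 + 3Z_2 - 3  [with Z_5=24, Z_2=3]  = 78.
Change = 18 − 78 = -60.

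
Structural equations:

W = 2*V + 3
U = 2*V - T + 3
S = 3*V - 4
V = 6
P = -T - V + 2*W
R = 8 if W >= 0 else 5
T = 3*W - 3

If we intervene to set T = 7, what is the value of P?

17

The intervention breaks the incoming arrows to T: T = 3*W - 3 no longer applies, and T = 7.
W = 2*V + 3  [with V=6]  = 15
P = -T - V + 2*W  [with T=7, V=6, W=15]  = 17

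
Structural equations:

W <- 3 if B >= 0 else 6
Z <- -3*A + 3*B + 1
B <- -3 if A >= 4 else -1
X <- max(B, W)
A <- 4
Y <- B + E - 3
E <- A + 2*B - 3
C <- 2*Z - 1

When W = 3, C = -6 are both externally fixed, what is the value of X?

3

Under do(W = 3, C = -6), each intervened variable's structural equation is replaced by its fixed value.
B = -3 if A >= 4 else -1  [with A=4]  = -3
X = max(B, W)  [with B=-3, W=3]  = 3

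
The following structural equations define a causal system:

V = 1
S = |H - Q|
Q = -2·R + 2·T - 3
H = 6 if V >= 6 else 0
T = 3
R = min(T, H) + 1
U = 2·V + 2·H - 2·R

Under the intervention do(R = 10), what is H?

Under do(R=10), the mechanism R = min(T, H) + 1 is discarded; R is fixed at 10.
Since H is not a descendant of the intervened variable, it is unaffected.
H = 6 if V >= 6 else 0  [with V=1]  = 0

0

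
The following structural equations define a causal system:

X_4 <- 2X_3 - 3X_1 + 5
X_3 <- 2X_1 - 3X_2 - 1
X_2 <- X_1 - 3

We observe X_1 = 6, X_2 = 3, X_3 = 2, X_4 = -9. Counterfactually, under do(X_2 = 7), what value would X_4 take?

Under do(X_2=7), the mechanism X_2 <- X_1 - 3 is discarded; X_2 is fixed at 7.
X_3 = 2X_1 - 3X_2 - 1  [with X_1=6, X_2=7]  = -10
X_4 = 2X_3 - 3X_1 + 5  [with X_3=-10, X_1=6]  = -33

-33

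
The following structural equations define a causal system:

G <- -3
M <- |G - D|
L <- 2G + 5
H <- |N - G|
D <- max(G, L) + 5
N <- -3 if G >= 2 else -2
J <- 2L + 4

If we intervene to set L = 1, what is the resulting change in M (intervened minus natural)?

2

The intervention breaks the incoming arrows to L: L <- 2G + 5 no longer applies, and L = 1.
D = max(G, L) + 5  [with G=-3, L=1]  = 6
M = |G - D|  [with G=-3, D=6]  = 9
Without intervention: L = 2G + 5  [with G=-3]  = -1; D = max(G, L) + 5  [with G=-3, L=-1]  = 4; M = |G - D|  [with G=-3, D=4]  = 7.
Change = 9 − 7 = 2.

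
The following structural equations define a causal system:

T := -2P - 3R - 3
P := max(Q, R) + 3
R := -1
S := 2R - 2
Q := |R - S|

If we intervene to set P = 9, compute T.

Intervening sets P = 9 and removes its equation (P := max(Q, R) + 3).
T = -2P - 3R - 3  [with P=9, R=-1]  = -18

-18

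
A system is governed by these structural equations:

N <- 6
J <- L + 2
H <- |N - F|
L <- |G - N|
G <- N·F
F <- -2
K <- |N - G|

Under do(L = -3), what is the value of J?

Intervening sets L = -3 and removes its equation (L <- |G - N|).
J = L + 2  [with L=-3]  = -1

-1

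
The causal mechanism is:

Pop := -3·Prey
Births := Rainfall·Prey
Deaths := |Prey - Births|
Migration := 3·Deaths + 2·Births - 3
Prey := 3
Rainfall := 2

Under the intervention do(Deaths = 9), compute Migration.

Intervening sets Deaths = 9 and removes its equation (Deaths := |Prey - Births|).
Births = Rainfall·Prey  [with Rainfall=2, Prey=3]  = 6
Migration = 3·Deaths + 2·Births - 3  [with Deaths=9, Births=6]  = 36

36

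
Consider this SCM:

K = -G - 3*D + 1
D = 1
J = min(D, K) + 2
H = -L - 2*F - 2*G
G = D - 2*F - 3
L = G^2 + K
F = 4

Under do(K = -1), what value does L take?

Intervening sets K = -1 and removes its equation (K = -G - 3*D + 1).
G = D - 2*F - 3  [with D=1, F=4]  = -10
L = G^2 + K  [with G=-10, K=-1]  = 99

99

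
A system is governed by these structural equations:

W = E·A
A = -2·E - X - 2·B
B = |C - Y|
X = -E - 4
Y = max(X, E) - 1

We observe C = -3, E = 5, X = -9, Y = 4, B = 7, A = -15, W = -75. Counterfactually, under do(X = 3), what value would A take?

The intervention breaks the incoming arrows to X: X = -E - 4 no longer applies, and X = 3.
Y = max(X, E) - 1  [with X=3, E=5]  = 4
B = |C - Y|  [with C=-3, Y=4]  = 7
A = -2·E - X - 2·B  [with E=5, X=3, B=7]  = -27

-27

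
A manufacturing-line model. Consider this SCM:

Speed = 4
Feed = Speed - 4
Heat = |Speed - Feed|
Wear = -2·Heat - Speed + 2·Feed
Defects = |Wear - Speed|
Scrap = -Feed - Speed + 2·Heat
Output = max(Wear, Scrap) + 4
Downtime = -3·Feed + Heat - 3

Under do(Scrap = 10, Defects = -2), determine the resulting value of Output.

Setting Scrap = 10, Defects = -2 by intervention discards those variables' equations.
Feed = Speed - 4  [with Speed=4]  = 0
Heat = |Speed - Feed|  [with Speed=4, Feed=0]  = 4
Wear = -2·Heat - Speed + 2·Feed  [with Heat=4, Speed=4, Feed=0]  = -12
Output = max(Wear, Scrap) + 4  [with Wear=-12, Scrap=10]  = 14

14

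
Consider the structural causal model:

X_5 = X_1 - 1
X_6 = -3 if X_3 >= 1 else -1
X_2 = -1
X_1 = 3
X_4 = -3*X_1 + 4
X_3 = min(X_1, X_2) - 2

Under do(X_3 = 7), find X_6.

The intervention breaks the incoming arrows to X_3: X_3 = min(X_1, X_2) - 2 no longer applies, and X_3 = 7.
X_6 = -3 if X_3 >= 1 else -1  [with X_3=7]  = -3

-3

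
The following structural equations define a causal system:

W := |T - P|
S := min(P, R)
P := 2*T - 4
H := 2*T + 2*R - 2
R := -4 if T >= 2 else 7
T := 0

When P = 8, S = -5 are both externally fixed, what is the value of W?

8

Setting P = 8, S = -5 by intervention discards those variables' equations.
W = |T - P|  [with T=0, P=8]  = 8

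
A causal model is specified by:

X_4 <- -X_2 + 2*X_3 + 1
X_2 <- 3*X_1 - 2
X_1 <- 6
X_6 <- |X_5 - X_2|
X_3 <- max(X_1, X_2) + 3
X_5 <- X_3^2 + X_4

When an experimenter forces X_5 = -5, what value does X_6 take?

21

The intervention breaks the incoming arrows to X_5: X_5 <- X_3^2 + X_4 no longer applies, and X_5 = -5.
X_2 = 3*X_1 - 2  [with X_1=6]  = 16
X_6 = |X_5 - X_2|  [with X_5=-5, X_2=16]  = 21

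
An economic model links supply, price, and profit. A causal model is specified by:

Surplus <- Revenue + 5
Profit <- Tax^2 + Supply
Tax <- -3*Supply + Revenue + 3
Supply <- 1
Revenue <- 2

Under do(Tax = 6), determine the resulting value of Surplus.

do(Tax=6) replaces the equation Tax <- -3*Supply + Revenue + 3 with the constant Tax = 6.
Surplus is not downstream of the intervention, so its value is determined by the original equations.
Surplus = Revenue + 5  [with Revenue=2]  = 7

7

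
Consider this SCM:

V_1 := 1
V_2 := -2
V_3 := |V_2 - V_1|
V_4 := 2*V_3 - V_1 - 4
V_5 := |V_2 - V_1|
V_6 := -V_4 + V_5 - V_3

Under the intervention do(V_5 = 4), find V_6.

0

The intervention breaks the incoming arrows to V_5: V_5 := |V_2 - V_1| no longer applies, and V_5 = 4.
V_3 = |V_2 - V_1|  [with V_2=-2, V_1=1]  = 3
V_4 = 2*V_3 - V_1 - 4  [with V_3=3, V_1=1]  = 1
V_6 = -V_4 + V_5 - V_3  [with V_4=1, V_5=4, V_3=3]  = 0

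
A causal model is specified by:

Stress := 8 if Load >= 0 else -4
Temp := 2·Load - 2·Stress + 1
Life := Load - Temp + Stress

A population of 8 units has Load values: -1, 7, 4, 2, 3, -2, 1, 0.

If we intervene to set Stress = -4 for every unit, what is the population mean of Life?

do(Stress=-4) breaks Stress's dependence on Load. With Stress=-4 fixed, Life across the units is -12, -20, -17, -15, -16, -11, -14, -13, mean -14.75.

-14.75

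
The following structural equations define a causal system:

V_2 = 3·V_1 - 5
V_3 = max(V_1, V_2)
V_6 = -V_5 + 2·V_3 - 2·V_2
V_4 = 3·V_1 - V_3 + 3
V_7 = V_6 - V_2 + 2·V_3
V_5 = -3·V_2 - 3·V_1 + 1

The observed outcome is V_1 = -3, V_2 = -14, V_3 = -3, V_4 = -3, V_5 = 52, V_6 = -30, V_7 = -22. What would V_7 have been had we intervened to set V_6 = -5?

3

Intervening sets V_6 = -5 and removes its equation (V_6 = -V_5 + 2·V_3 - 2·V_2).
V_2 = 3·V_1 - 5  [with V_1=-3]  = -14
V_3 = max(V_1, V_2)  [with V_1=-3, V_2=-14]  = -3
V_7 = V_6 - V_2 + 2·V_3  [with V_6=-5, V_2=-14, V_3=-3]  = 3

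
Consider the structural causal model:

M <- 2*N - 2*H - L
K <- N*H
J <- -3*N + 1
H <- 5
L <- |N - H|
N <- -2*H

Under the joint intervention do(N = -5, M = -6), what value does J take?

Setting N = -5, M = -6 by intervention discards those variables' equations.
J = -3*N + 1  [with N=-5]  = 16

16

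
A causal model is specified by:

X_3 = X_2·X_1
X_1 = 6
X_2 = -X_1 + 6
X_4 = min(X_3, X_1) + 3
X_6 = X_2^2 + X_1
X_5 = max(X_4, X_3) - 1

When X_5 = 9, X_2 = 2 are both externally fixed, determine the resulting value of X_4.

9

Setting X_5 = 9, X_2 = 2 by intervention discards those variables' equations.
X_3 = X_2·X_1  [with X_2=2, X_1=6]  = 12
X_4 = min(X_3, X_1) + 3  [with X_3=12, X_1=6]  = 9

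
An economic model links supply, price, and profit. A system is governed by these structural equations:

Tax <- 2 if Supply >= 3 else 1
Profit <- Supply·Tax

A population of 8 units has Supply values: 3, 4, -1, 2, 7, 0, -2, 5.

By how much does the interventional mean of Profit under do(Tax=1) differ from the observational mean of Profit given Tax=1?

2.5

do(Tax=1) breaks Tax's dependence on Supply. With Tax=1 fixed, Profit across the units is 3, 4, -1, 2, 7, 0, -2, 5, mean 2.25.
Conditioning on Tax=1 selects the 4 unit(s) with Supply ∈ {-1, 2, 0, -2}. Their Profit values: -1, 2, 0, -2. Mean = -0.25.
Difference = 2.25 − (-0.25) = 2.5.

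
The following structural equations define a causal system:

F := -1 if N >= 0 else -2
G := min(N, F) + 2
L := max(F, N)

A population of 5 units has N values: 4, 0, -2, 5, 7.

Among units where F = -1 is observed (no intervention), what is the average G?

1

Conditioning on F=-1 selects the 4 unit(s) with N ∈ {4, 0, 5, 7}. Their G values: 1, 1, 1, 1. Mean = 1.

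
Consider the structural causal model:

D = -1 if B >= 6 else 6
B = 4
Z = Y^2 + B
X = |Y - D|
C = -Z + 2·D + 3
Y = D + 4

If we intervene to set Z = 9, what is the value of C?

6

Under do(Z=9), the mechanism Z = Y^2 + B is discarded; Z is fixed at 9.
D = -1 if B >= 6 else 6  [with B=4]  = 6
C = -Z + 2·D + 3  [with Z=9, D=6]  = 6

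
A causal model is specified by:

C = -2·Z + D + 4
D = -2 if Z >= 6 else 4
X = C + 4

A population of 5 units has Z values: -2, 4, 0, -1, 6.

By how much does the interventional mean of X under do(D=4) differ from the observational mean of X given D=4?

-2.3

Under do(D=4), D's equation is replaced by D=4 for every unit. Per-unit X: 16, 4, 12, 14, 0. Mean = 9.2.
E[X|D=4] averages over only the 4 units with D=4 (Z = -2, 4, 0, -1): X = 16, 4, 12, 14, mean 11.5.
Difference = 9.2 − 11.5 = -2.3.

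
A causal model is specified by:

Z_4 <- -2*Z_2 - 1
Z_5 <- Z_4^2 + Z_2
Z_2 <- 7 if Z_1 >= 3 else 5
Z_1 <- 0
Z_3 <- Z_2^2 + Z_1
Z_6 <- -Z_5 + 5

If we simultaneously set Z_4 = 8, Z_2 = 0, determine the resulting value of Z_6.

The joint intervention fixes Z_4 = 8, Z_2 = 0, removing each variable's own equation.
Z_5 = Z_4^2 + Z_2  [with Z_4=8, Z_2=0]  = 64
Z_6 = -Z_5 + 5  [with Z_5=64]  = -59

-59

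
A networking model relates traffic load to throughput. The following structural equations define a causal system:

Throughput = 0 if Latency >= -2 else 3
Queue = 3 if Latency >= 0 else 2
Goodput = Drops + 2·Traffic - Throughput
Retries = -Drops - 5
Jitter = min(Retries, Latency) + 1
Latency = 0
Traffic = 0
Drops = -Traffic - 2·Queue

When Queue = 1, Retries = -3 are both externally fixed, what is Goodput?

The joint intervention fixes Queue = 1, Retries = -3, removing each variable's own equation.
Drops = -Traffic - 2·Queue  [with Traffic=0, Queue=1]  = -2
Throughput = 0 if Latency >= -2 else 3  [with Latency=0]  = 0
Goodput = Drops + 2·Traffic - Throughput  [with Drops=-2, Traffic=0, Throughput=0]  = -2

-2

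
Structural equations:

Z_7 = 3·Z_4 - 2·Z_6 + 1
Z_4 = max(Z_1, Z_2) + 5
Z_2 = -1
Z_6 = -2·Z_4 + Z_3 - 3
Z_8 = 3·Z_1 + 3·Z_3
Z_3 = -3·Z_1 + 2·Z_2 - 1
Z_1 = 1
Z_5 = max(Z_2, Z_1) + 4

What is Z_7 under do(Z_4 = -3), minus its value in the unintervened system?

The intervention breaks the incoming arrows to Z_4: Z_4 = max(Z_1, Z_2) + 5 no longer applies, and Z_4 = -3.
Z_3 = -3·Z_1 + 2·Z_2 - 1  [with Z_1=1, Z_2=-1]  = -6
Z_6 = -2·Z_4 + Z_3 - 3  [with Z_4=-3, Z_3=-6]  = -3
Z_7 = 3·Z_4 - 2·Z_6 + 1  [with Z_4=-3, Z_6=-3]  = -2
Without intervention: Z_3 = -3·Z_1 + 2·Z_2 - 1  [with Z_1=1, Z_2=-1]  = -6; Z_4 = max(Z_1, Z_2) + 5  [with Z_1=1, Z_2=-1]  = 6; Z_6 = -2·Z_4 + Z_3 - 3  [with Z_4=6, Z_3=-6]  = -21; Z_7 = 3·Z_4 - 2·Z_6 + 1  [with Z_4=6, Z_6=-21]  = 61.
Change = -2 − 61 = -63.

-63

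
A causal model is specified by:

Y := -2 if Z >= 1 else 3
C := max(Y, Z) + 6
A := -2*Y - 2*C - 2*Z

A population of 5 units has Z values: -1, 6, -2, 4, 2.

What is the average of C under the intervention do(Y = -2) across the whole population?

do(Y=-2) breaks Y's dependence on Z. With Y=-2 fixed, C across the units is 5, 12, 4, 10, 8, mean 7.8.

7.8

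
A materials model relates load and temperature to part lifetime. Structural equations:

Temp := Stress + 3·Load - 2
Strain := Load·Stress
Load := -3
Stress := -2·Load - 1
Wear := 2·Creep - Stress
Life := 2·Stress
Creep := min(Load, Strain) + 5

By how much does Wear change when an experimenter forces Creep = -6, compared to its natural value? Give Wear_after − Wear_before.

8

The intervention breaks the incoming arrows to Creep: Creep := min(Load, Strain) + 5 no longer applies, and Creep = -6.
Stress = -2·Load - 1  [with Load=-3]  = 5
Wear = 2·Creep - Stress  [with Creep=-6, Stress=5]  = -17
Without intervention: Stress = -2·Load - 1  [with Load=-3]  = 5; Strain = Load·Stress  [with Load=-3, Stress=5]  = -15; Creep = min(Load, Strain) + 5  [with Load=-3, Strain=-15]  = -10; Wear = 2·Creep - Stress  [with Creep=-10, Stress=5]  = -25.
Change = -17 − (-25) = 8.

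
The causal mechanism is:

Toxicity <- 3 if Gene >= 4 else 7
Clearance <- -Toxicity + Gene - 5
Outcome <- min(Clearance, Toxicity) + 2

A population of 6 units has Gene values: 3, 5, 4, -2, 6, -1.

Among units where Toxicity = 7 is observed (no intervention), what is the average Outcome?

Observing Toxicity=7 restricts to units where Toxicity's equation naturally yields 7: Gene ∈ {3, -2, -1}. In that subpopulation Outcome = -7, -12, -11, mean -10.

-10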